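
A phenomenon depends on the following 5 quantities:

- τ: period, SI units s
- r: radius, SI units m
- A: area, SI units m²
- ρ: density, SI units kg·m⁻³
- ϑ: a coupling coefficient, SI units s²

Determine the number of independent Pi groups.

There are 5 variables and 3 base dimensions (M, L, T).
The dimension matrix has rank 3.
Independent dimensionless groups: 5 − 3 = 2.

2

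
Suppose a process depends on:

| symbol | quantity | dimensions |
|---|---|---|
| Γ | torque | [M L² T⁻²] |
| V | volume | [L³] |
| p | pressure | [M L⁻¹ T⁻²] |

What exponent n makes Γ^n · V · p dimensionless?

-1

Balance the M exponent: (1)·n from Γ, plus (0) + (1) = 1 from the rest, must sum to zero.
n + 1 = 0, so n = -1.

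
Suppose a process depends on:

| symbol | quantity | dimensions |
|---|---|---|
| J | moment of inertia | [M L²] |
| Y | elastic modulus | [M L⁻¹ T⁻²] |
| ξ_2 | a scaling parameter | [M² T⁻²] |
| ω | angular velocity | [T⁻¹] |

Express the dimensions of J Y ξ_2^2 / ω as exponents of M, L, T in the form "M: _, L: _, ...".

Collect each base-dimension exponent across the product:
  M: (1) + (1) + 2·(2) − (0) = 6
  L: (2) + (-1) + 2·(0) − (0) = 1
  T: (0) + (-2) + 2·(-2) − (-1) = -5
So the dimensions are [M⁶ L T⁻⁵].

M: 6, L: 1, T: -5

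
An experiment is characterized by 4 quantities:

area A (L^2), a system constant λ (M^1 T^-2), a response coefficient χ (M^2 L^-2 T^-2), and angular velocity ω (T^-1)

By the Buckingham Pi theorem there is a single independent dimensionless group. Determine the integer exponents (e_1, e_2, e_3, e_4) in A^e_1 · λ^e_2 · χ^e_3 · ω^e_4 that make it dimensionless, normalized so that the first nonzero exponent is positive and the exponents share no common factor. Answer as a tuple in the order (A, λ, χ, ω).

(1, -2, 1, 2)

M: e_1·(0) + e_2·(1) + e_3·(2) + e_4·(0) = 0
L: e_1·(2) + e_2·(0) + e_3·(-2) + e_4·(0) = 0
T: e_1·(0) + e_2·(-2) + e_3·(-2) + e_4·(-1) = 0
Solving this homogeneous linear system for the smallest-integer solution (first nonzero entry positive) gives (1, -2, 1, 2).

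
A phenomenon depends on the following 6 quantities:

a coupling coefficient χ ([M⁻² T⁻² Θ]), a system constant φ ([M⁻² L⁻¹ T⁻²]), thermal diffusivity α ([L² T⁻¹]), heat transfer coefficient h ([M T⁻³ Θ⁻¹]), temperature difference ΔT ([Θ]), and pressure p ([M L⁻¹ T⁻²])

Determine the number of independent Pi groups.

There are 6 variables and 4 base dimensions (M, L, T, Θ).
The dimension matrix has rank 4.
Independent dimensionless groups: 6 − 4 = 2.

2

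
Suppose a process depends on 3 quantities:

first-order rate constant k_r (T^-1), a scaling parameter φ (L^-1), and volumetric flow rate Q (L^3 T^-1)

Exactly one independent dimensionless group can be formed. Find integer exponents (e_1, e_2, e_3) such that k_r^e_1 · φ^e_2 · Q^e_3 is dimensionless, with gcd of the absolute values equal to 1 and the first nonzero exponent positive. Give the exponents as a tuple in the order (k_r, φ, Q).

(1, -3, -1)

L: e_1·(0) + e_2·(-1) + e_3·(3) = 0
T: e_1·(-1) + e_2·(0) + e_3·(-1) = 0
Solving this homogeneous linear system for the smallest-integer solution (first nonzero entry positive) gives (1, -3, -1).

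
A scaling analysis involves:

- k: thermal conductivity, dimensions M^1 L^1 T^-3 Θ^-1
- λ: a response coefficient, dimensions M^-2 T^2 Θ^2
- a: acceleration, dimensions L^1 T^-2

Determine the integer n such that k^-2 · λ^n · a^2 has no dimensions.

-1

Balance the M exponent: (-2)·n from λ, plus −2·(1) + 2·(0) = -2 from the rest, must sum to zero.
-2n − 2 = 0, so n = -1.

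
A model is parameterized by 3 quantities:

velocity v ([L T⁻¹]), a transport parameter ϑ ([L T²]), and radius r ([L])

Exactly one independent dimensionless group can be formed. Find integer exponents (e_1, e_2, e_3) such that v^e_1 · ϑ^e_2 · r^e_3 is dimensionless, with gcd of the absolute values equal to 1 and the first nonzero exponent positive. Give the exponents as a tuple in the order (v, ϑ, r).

L: e_1·(1) + e_2·(1) + e_3·(1) = 0
T: e_1·(-1) + e_2·(2) + e_3·(0) = 0
Solving this homogeneous linear system for the smallest-integer solution (first nonzero entry positive) gives (2, 1, -3).

(2, 1, -3)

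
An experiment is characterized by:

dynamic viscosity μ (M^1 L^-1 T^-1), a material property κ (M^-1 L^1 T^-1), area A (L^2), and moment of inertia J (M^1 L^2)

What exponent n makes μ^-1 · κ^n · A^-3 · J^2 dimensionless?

1

Balance the M exponent: (-1)·n from κ, plus −(1) − 3·(0) + 2·(1) = 1 from the rest, must sum to zero.
−n + 1 = 0, so n = 1.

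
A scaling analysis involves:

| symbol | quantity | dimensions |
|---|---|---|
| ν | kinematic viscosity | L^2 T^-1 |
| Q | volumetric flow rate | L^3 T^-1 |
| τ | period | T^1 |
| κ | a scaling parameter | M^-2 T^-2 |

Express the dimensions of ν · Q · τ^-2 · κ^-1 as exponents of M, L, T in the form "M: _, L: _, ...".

M: 2, L: 5, T: -2

Collect each base-dimension exponent across the product:
  M: (0) + (0) − 2·(0) − (-2) = 2
  L: (2) + (3) − 2·(0) − (0) = 5
  T: (-1) + (-1) − 2·(1) − (-2) = -2
So the dimensions are [M² L⁵ T⁻²].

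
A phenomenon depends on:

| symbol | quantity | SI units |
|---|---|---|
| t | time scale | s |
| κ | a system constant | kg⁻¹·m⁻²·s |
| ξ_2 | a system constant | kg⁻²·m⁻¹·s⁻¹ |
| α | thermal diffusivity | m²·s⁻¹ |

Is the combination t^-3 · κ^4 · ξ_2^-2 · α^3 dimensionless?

yes

Sum the exponent of each base dimension across the product:
  M: −3·[t]_M + 4·[κ]_M − 2·[ξ_2]_M + 3·[α]_M = −3·(0) + 4·(-1) − 2·(-2) + 3·(0) = 0
  L: −3·[t]_L + 4·[κ]_L − 2·[ξ_2]_L + 3·[α]_L = −3·(0) + 4·(-2) − 2·(-1) + 3·(2) = 0
  T: −3·[t]_T + 4·[κ]_T − 2·[ξ_2]_T + 3·[α]_T = −3·(1) + 4·(1) − 2·(-1) + 3·(-1) = 0
All base exponents vanish — dimensionless.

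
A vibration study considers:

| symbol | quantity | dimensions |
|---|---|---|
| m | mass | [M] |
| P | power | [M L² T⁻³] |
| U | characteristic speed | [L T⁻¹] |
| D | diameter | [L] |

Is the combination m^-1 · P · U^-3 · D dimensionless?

yes

Sum the exponent of each base dimension across the product:
  M: −[m]_M + [P]_M − 3·[U]_M + [D]_M = −(1) + (1) − 3·(0) + (0) = 0
  L: −[m]_L + [P]_L − 3·[U]_L + [D]_L = −(0) + (2) − 3·(1) + (1) = 0
  T: −[m]_T + [P]_T − 3·[U]_T + [D]_T = −(0) + (-3) − 3·(-1) + (0) = 0
All base exponents vanish — dimensionless.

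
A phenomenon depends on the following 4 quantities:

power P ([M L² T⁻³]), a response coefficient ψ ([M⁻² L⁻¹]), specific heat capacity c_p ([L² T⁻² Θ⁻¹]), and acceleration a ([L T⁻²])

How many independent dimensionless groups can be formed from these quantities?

1

There are 4 variables and 4 base dimensions (M, L, T, Θ).
The dimension matrix has rank 3 (less than 4: the dimension vectors are linearly dependent).
Independent dimensionless groups: 4 − 3 = 1.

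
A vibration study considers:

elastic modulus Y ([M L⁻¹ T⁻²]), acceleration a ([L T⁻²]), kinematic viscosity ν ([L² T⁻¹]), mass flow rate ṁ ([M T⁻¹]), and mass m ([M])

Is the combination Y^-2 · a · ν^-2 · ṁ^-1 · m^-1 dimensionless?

Sum the exponent of each base dimension across the product:
  M: −2·[Y]_M + [a]_M − 2·[ν]_M − [ṁ]_M − [m]_M = −2·(1) + (0) − 2·(0) − (1) − (1) = -4
  L: −2·[Y]_L + [a]_L − 2·[ν]_L − [ṁ]_L − [m]_L = −2·(-1) + (1) − 2·(2) − (0) − (0) = -1
  T: −2·[Y]_T + [a]_T − 2·[ν]_T − [ṁ]_T − [m]_T = −2·(-2) + (-2) − 2·(-1) − (-1) − (0) = 5
Net dimensions [M⁻⁴ L⁻¹ T⁵] ≠ [1] — not dimensionless.

no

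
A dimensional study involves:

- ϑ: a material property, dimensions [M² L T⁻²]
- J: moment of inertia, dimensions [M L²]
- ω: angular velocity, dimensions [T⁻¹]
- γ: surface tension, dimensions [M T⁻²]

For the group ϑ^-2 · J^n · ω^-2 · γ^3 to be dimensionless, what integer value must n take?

Balance the M exponent: (1)·n from J, plus −2·(2) − 2·(0) + 3·(1) = -1 from the rest, must sum to zero.
n − 1 = 0, so n = 1.

1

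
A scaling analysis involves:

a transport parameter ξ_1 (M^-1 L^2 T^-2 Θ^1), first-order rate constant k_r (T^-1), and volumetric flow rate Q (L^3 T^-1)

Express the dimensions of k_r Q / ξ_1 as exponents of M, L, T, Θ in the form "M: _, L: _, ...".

Collect each base-dimension exponent across the product:
  M: −(-1) + (0) + (0) = 1
  L: −(2) + (0) + (3) = 1
  T: −(-2) + (-1) + (-1) = 0
  Θ: −(1) + (0) + (0) = -1
So the dimensions are [M L Θ⁻¹].

M: 1, L: 1, T: 0, Θ: -1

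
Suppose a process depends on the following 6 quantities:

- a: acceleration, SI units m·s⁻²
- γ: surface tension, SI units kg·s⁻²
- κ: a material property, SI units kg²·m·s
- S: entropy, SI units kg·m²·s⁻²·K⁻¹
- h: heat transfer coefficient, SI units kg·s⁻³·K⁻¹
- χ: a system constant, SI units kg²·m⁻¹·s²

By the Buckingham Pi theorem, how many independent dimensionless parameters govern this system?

2

There are 6 variables and 4 base dimensions (M, L, T, Θ).
The dimension matrix has rank 4.
Independent dimensionless groups: 6 − 4 = 2.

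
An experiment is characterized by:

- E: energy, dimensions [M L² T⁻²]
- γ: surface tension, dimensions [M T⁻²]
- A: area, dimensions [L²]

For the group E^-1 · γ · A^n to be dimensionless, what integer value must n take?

1

Balance the L exponent: (2)·n from A, plus −(2) + (0) = -2 from the rest, must sum to zero.
2n − 2 = 0, so n = 1.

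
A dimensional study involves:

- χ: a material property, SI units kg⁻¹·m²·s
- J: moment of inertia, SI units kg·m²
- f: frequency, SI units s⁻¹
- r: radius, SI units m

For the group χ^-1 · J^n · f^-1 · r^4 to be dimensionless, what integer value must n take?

-1

Balance the M exponent: (1)·n from J, plus −(-1) − (0) + 4·(0) = 1 from the rest, must sum to zero.
n + 1 = 0, so n = -1.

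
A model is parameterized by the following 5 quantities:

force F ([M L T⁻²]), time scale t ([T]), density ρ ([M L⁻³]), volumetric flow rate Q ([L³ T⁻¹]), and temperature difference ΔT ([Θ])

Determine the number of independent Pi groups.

There are 5 variables and 4 base dimensions (M, L, T, Θ).
The dimension matrix has rank 4.
Independent dimensionless groups: 5 − 4 = 1.

1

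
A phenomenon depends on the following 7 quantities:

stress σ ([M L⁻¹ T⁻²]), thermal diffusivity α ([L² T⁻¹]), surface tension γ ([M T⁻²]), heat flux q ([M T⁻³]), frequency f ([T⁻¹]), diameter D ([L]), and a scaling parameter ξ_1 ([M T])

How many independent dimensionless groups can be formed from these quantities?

4

There are 7 variables and 3 base dimensions (M, L, T).
The dimension matrix has rank 3.
Independent dimensionless groups: 7 − 3 = 4.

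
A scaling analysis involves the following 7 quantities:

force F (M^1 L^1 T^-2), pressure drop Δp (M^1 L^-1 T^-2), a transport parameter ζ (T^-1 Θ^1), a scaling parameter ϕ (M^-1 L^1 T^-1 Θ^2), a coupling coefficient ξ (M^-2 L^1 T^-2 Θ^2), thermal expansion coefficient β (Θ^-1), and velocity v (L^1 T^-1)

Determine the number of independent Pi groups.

3

There are 7 variables and 4 base dimensions (M, L, T, Θ).
The dimension matrix has rank 4.
Independent dimensionless groups: 7 − 4 = 3.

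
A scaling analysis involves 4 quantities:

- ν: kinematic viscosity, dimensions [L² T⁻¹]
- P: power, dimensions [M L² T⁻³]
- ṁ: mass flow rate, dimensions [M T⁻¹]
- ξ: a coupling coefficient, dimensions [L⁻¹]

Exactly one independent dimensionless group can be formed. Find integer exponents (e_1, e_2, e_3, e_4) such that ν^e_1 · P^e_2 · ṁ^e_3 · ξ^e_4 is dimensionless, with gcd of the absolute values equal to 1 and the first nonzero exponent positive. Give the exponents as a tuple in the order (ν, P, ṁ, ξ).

M: e_1·(0) + e_2·(1) + e_3·(1) + e_4·(0) = 0
L: e_1·(2) + e_2·(2) + e_3·(0) + e_4·(-1) = 0
T: e_1·(-1) + e_2·(-3) + e_3·(-1) + e_4·(0) = 0
Solving this homogeneous linear system for the smallest-integer solution (first nonzero entry positive) gives (2, -1, 1, 2).

(2, -1, 1, 2)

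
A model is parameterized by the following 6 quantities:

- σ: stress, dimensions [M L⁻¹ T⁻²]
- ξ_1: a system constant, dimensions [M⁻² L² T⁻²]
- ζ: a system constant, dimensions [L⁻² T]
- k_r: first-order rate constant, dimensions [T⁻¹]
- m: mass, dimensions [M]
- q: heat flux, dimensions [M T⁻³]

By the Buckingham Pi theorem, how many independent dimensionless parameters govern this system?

3

There are 6 variables and 3 base dimensions (M, L, T).
The dimension matrix has rank 3.
Independent dimensionless groups: 6 − 3 = 3.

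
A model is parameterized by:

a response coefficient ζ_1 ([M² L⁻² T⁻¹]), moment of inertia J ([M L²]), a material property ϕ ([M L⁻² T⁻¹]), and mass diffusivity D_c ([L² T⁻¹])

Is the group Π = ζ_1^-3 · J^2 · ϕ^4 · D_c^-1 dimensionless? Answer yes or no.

Sum the exponent of each base dimension across the product:
  M: −3·[ζ_1]_M + 2·[J]_M + 4·[ϕ]_M − [D_c]_M = −3·(2) + 2·(1) + 4·(1) − (0) = 0
  L: −3·[ζ_1]_L + 2·[J]_L + 4·[ϕ]_L − [D_c]_L = −3·(-2) + 2·(2) + 4·(-2) − (2) = 0
  T: −3·[ζ_1]_T + 2·[J]_T + 4·[ϕ]_T − [D_c]_T = −3·(-1) + 2·(0) + 4·(-1) − (-1) = 0
All base exponents vanish — dimensionless.

yes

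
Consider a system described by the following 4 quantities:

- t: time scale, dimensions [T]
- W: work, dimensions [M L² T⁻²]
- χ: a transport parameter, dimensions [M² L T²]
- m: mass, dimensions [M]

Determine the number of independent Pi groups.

There are 4 variables and 3 base dimensions (M, L, T).
The dimension matrix has rank 3.
Independent dimensionless groups: 4 − 3 = 1.

1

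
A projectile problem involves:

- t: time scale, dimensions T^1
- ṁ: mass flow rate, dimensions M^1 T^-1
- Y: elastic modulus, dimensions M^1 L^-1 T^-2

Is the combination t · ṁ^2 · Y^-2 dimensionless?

no

Sum the exponent of each base dimension across the product:
  M: [t]_M + 2·[ṁ]_M − 2·[Y]_M = (0) + 2·(1) − 2·(1) = 0
  L: [t]_L + 2·[ṁ]_L − 2·[Y]_L = (0) + 2·(0) − 2·(-1) = 2
  T: [t]_T + 2·[ṁ]_T − 2·[Y]_T = (1) + 2·(-1) − 2·(-2) = 3
Net dimensions [L² T³] ≠ [1] — not dimensionless.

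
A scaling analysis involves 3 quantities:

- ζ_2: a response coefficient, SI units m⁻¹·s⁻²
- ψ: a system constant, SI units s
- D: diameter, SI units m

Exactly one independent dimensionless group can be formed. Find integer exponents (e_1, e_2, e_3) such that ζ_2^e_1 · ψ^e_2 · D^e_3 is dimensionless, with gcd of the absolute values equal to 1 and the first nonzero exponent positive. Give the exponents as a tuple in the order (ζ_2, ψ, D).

(1, 2, 1)

L: e_1·(-1) + e_2·(0) + e_3·(1) = 0
T: e_1·(-2) + e_2·(1) + e_3·(0) = 0
Solving this homogeneous linear system for the smallest-integer solution (first nonzero entry positive) gives (1, 2, 1).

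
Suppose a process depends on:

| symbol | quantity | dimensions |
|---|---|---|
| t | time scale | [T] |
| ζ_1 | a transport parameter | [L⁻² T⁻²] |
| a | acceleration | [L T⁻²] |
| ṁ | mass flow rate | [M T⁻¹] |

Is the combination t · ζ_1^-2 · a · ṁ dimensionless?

no

Sum the exponent of each base dimension across the product:
  M: [t]_M − 2·[ζ_1]_M + [a]_M + [ṁ]_M = (0) − 2·(0) + (0) + (1) = 1
  L: [t]_L − 2·[ζ_1]_L + [a]_L + [ṁ]_L = (0) − 2·(-2) + (1) + (0) = 5
  T: [t]_T − 2·[ζ_1]_T + [a]_T + [ṁ]_T = (1) − 2·(-2) + (-2) + (-1) = 2
Net dimensions [M L⁵ T²] ≠ [1] — not dimensionless.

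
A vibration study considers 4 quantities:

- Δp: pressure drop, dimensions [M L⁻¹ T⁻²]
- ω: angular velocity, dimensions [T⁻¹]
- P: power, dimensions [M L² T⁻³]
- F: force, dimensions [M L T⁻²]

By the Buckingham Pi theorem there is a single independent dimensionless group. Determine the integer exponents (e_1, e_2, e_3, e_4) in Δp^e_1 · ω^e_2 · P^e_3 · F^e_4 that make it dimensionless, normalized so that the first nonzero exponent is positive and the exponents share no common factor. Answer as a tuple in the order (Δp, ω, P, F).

M: e_1·(1) + e_2·(0) + e_3·(1) + e_4·(1) = 0
L: e_1·(-1) + e_2·(0) + e_3·(2) + e_4·(1) = 0
T: e_1·(-2) + e_2·(-1) + e_3·(-3) + e_4·(-2) = 0
Solving this homogeneous linear system for the smallest-integer solution (first nonzero entry positive) gives (1, -2, 2, -3).

(1, -2, 2, -3)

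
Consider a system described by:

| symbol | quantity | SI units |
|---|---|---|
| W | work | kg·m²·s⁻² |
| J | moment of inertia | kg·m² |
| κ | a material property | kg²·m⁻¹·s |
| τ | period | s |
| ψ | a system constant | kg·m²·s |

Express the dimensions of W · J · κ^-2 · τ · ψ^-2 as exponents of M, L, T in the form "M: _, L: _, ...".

M: -4, L: 2, T: -5

Collect each base-dimension exponent across the product:
  M: (1) + (1) − 2·(2) + (0) − 2·(1) = -4
  L: (2) + (2) − 2·(-1) + (0) − 2·(2) = 2
  T: (-2) + (0) − 2·(1) + (1) − 2·(1) = -5
So the dimensions are [M⁻⁴ L² T⁻⁵].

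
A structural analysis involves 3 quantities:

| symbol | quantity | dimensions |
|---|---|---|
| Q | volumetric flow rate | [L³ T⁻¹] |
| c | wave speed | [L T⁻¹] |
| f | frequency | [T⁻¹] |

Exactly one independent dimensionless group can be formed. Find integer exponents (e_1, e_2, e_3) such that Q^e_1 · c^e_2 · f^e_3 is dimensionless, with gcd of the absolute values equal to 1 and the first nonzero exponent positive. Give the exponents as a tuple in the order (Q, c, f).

(1, -3, 2)

L: e_1·(3) + e_2·(1) + e_3·(0) = 0
T: e_1·(-1) + e_2·(-1) + e_3·(-1) = 0
Solving this homogeneous linear system for the smallest-integer solution (first nonzero entry positive) gives (1, -3, 2).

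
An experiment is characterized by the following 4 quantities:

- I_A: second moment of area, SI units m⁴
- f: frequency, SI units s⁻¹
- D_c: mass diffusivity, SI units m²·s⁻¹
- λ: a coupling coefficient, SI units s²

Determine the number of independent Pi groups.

There are 4 variables and 2 base dimensions (L, T).
The dimension matrix has rank 2.
Independent dimensionless groups: 4 − 2 = 2.

2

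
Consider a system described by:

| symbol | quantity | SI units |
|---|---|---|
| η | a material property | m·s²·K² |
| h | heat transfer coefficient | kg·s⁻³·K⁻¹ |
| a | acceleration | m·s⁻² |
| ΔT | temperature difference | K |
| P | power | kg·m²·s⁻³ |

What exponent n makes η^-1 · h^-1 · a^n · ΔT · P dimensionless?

-1

Balance the L exponent: (1)·n from a, plus −(1) − (0) + (0) + (2) = 1 from the rest, must sum to zero.
n + 1 = 0, so n = -1.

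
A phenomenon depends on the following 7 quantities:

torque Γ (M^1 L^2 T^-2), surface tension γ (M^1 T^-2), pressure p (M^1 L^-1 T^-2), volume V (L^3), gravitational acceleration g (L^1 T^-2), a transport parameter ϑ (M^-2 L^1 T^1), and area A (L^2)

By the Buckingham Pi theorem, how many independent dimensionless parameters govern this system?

4

There are 7 variables and 3 base dimensions (M, L, T).
The dimension matrix has rank 3.
Independent dimensionless groups: 7 − 3 = 4.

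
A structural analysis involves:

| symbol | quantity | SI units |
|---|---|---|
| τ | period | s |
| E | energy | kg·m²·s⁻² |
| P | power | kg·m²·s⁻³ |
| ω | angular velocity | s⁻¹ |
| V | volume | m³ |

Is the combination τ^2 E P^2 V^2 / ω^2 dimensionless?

no

Sum the exponent of each base dimension across the product:
  M: 2·[τ]_M + [E]_M + 2·[P]_M − 2·[ω]_M + 2·[V]_M = 2·(0) + (1) + 2·(1) − 2·(0) + 2·(0) = 3
  L: 2·[τ]_L + [E]_L + 2·[P]_L − 2·[ω]_L + 2·[V]_L = 2·(0) + (2) + 2·(2) − 2·(0) + 2·(3) = 12
  T: 2·[τ]_T + [E]_T + 2·[P]_T − 2·[ω]_T + 2·[V]_T = 2·(1) + (-2) + 2·(-3) − 2·(-1) + 2·(0) = -4
Net dimensions [M³ L¹² T⁻⁴] ≠ [1] — not dimensionless.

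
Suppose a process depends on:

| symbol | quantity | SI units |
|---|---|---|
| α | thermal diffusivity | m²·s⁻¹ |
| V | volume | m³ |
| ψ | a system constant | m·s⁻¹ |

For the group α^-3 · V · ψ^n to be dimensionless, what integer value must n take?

3

Balance the L exponent: (1)·n from ψ, plus −3·(2) + (3) = -3 from the rest, must sum to zero.
n − 3 = 0, so n = 3.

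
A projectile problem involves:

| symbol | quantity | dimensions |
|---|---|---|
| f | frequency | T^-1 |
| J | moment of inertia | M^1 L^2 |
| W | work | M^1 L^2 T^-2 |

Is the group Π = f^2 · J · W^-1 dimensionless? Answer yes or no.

Sum the exponent of each base dimension across the product:
  M: 2·[f]_M + [J]_M − [W]_M = 2·(0) + (1) − (1) = 0
  L: 2·[f]_L + [J]_L − [W]_L = 2·(0) + (2) − (2) = 0
  T: 2·[f]_T + [J]_T − [W]_T = 2·(-1) + (0) − (-2) = 0
  I: 2·[f]_I + [J]_I − [W]_I = 2·(0) + (0) − (0) = 0
All base exponents vanish — dimensionless.

yes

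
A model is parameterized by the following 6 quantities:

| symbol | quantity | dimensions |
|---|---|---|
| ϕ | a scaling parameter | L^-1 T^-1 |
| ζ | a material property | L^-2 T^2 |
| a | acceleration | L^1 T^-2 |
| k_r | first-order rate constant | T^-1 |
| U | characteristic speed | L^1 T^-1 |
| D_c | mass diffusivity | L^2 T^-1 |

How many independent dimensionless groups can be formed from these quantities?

There are 6 variables and 2 base dimensions (L, T).
The dimension matrix has rank 2.
Independent dimensionless groups: 6 − 2 = 4.

4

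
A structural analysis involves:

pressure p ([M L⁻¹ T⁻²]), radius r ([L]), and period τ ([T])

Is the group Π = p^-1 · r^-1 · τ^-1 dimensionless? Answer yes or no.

Sum the exponent of each base dimension across the product:
  M: −[p]_M − [r]_M − [τ]_M = −(1) − (0) − (0) = -1
  L: −[p]_L − [r]_L − [τ]_L = −(-1) − (1) − (0) = 0
  T: −[p]_T − [r]_T − [τ]_T = −(-2) − (0) − (1) = 1
Net dimensions [M⁻¹ T] ≠ [1] — not dimensionless.

no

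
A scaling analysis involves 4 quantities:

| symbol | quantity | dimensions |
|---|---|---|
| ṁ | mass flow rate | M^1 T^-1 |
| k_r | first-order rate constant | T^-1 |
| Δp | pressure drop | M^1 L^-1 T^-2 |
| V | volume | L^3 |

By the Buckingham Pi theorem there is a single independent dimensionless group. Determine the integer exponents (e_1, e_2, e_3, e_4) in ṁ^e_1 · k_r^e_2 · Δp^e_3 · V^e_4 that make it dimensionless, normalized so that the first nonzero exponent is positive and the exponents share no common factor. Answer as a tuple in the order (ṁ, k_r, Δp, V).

(3, 3, -3, -1)

M: e_1·(1) + e_2·(0) + e_3·(1) + e_4·(0) = 0
L: e_1·(0) + e_2·(0) + e_3·(-1) + e_4·(3) = 0
T: e_1·(-1) + e_2·(-1) + e_3·(-2) + e_4·(0) = 0
Solving this homogeneous linear system for the smallest-integer solution (first nonzero entry positive) gives (3, 3, -3, -1).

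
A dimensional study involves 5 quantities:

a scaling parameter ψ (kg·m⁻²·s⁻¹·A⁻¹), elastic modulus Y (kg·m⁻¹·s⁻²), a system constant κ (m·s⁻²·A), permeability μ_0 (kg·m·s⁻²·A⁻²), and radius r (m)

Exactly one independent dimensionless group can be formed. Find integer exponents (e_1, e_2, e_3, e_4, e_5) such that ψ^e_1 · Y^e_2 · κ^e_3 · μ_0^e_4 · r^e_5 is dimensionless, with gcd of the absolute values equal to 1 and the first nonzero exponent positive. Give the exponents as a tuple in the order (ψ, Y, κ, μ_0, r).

M: e_1·(1) + e_2·(1) + e_3·(0) + e_4·(1) + e_5·(0) = 0
L: e_1·(-2) + e_2·(-1) + e_3·(1) + e_4·(1) + e_5·(1) = 0
T: e_1·(-1) + e_2·(-2) + e_3·(-2) + e_4·(-2) + e_5·(0) = 0
I: e_1·(-1) + e_2·(0) + e_3·(1) + e_4·(-2) + e_5·(0) = 0
Solving this homogeneous linear system for the smallest-integer solution (first nonzero entry positive) gives (4, -3, 2, -1, 4).

(4, -3, 2, -1, 4)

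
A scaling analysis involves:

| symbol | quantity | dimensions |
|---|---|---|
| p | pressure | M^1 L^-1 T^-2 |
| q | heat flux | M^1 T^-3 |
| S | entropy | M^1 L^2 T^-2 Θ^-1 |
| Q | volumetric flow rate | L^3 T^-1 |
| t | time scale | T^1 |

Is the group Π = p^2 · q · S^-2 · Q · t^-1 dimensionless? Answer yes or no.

Sum the exponent of each base dimension across the product:
  M: 2·[p]_M + [q]_M − 2·[S]_M + [Q]_M − [t]_M = 2·(1) + (1) − 2·(1) + (0) − (0) = 1
  L: 2·[p]_L + [q]_L − 2·[S]_L + [Q]_L − [t]_L = 2·(-1) + (0) − 2·(2) + (3) − (0) = -3
  T: 2·[p]_T + [q]_T − 2·[S]_T + [Q]_T − [t]_T = 2·(-2) + (-3) − 2·(-2) + (-1) − (1) = -5
  Θ: 2·[p]_Θ + [q]_Θ − 2·[S]_Θ + [Q]_Θ − [t]_Θ = 2·(0) + (0) − 2·(-1) + (0) − (0) = 2
Net dimensions [M L⁻³ T⁻⁵ Θ²] ≠ [1] — not dimensionless.

no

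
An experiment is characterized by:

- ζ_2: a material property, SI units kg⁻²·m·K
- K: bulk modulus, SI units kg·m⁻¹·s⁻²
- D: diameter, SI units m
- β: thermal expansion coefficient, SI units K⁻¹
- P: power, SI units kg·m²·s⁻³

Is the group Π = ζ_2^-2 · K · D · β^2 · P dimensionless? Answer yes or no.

Sum the exponent of each base dimension across the product:
  M: −2·[ζ_2]_M + [K]_M + [D]_M + 2·[β]_M + [P]_M = −2·(-2) + (1) + (0) + 2·(0) + (1) = 6
  L: −2·[ζ_2]_L + [K]_L + [D]_L + 2·[β]_L + [P]_L = −2·(1) + (-1) + (1) + 2·(0) + (2) = 0
  T: −2·[ζ_2]_T + [K]_T + [D]_T + 2·[β]_T + [P]_T = −2·(0) + (-2) + (0) + 2·(0) + (-3) = -5
  Θ: −2·[ζ_2]_Θ + [K]_Θ + [D]_Θ + 2·[β]_Θ + [P]_Θ = −2·(1) + (0) + (0) + 2·(-1) + (0) = -4
Net dimensions [M⁶ T⁻⁵ Θ⁻⁴] ≠ [1] — not dimensionless.

no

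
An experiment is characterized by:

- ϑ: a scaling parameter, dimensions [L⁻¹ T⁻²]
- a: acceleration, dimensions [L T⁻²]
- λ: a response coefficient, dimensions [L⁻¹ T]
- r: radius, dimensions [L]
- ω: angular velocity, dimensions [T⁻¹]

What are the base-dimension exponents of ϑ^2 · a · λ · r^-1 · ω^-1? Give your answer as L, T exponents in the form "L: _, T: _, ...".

L: -3, T: -4

Collect each base-dimension exponent across the product:
  L: 2·(-1) + (1) + (-1) − (1) − (0) = -3
  T: 2·(-2) + (-2) + (1) − (0) − (-1) = -4
So the dimensions are [L⁻³ T⁻⁴].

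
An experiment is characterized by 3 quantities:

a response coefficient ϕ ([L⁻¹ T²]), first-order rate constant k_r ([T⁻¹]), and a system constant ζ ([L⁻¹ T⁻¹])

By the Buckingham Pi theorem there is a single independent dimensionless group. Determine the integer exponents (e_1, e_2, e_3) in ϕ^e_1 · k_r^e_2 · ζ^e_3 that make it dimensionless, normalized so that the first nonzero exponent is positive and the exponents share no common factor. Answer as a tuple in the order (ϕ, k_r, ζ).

L: e_1·(-1) + e_2·(0) + e_3·(-1) = 0
T: e_1·(2) + e_2·(-1) + e_3·(-1) = 0
Solving this homogeneous linear system for the smallest-integer solution (first nonzero entry positive) gives (1, 3, -1).

(1, 3, -1)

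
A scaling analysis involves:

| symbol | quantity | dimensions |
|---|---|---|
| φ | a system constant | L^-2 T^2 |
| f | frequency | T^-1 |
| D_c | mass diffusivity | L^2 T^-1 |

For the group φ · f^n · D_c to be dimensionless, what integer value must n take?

1

Balance the T exponent: (-1)·n from f, plus (2) + (-1) = 1 from the rest, must sum to zero.
−n + 1 = 0, so n = 1.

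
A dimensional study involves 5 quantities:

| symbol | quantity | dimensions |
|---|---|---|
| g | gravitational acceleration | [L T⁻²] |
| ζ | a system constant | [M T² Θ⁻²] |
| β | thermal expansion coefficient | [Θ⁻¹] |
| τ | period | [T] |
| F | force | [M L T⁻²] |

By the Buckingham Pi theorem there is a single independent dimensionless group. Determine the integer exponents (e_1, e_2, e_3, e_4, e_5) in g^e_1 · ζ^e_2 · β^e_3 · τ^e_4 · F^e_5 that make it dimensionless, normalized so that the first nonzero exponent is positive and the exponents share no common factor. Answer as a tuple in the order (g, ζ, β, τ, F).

M: e_1·(0) + e_2·(1) + e_3·(0) + e_4·(0) + e_5·(1) = 0
L: e_1·(1) + e_2·(0) + e_3·(0) + e_4·(0) + e_5·(1) = 0
T: e_1·(-2) + e_2·(2) + e_3·(0) + e_4·(1) + e_5·(-2) = 0
Θ: e_1·(0) + e_2·(-2) + e_3·(-1) + e_4·(0) + e_5·(0) = 0
Solving this homogeneous linear system for the smallest-integer solution (first nonzero entry positive) gives (1, 1, -2, -2, -1).

(1, 1, -2, -2, -1)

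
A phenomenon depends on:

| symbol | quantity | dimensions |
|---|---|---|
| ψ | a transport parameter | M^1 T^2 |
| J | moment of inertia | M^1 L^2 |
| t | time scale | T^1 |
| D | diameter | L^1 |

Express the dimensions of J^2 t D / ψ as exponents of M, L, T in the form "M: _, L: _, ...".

Collect each base-dimension exponent across the product:
  M: −(1) + 2·(1) + (0) + (0) = 1
  L: −(0) + 2·(2) + (0) + (1) = 5
  T: −(2) + 2·(0) + (1) + (0) = -1
So the dimensions are [M L⁵ T⁻¹].

M: 1, L: 5, T: -1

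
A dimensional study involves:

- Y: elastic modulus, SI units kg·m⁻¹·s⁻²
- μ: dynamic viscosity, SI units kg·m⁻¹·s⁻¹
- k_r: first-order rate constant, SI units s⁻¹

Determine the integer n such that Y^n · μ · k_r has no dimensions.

-1

Balance the M exponent: (1)·n from Y, plus (1) + (0) = 1 from the rest, must sum to zero.
n + 1 = 0, so n = -1.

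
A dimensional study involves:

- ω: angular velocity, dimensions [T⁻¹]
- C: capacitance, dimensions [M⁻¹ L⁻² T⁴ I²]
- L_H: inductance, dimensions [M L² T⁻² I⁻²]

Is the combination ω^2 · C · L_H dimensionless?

yes

Sum the exponent of each base dimension across the product:
  M: 2·[ω]_M + [C]_M + [L_H]_M = 2·(0) + (-1) + (1) = 0
  L: 2·[ω]_L + [C]_L + [L_H]_L = 2·(0) + (-2) + (2) = 0
  T: 2·[ω]_T + [C]_T + [L_H]_T = 2·(-1) + (4) + (-2) = 0
  I: 2·[ω]_I + [C]_I + [L_H]_I = 2·(0) + (2) + (-2) = 0
All base exponents vanish — dimensionless.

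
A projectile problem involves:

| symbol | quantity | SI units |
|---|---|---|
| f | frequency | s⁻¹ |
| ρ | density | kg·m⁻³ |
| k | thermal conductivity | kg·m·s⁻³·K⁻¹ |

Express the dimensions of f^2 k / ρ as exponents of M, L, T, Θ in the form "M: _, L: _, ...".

M: 0, L: 4, T: -5, Θ: -1

Collect each base-dimension exponent across the product:
  M: 2·(0) − (1) + (1) = 0
  L: 2·(0) − (-3) + (1) = 4
  T: 2·(-1) − (0) + (-3) = -5
  Θ: 2·(0) − (0) + (-1) = -1
So the dimensions are [L⁴ T⁻⁵ Θ⁻¹].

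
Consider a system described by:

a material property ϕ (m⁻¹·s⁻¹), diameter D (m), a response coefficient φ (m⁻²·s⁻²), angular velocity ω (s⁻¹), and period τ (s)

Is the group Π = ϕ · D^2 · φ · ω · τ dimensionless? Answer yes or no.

no

Sum the exponent of each base dimension across the product:
  L: [ϕ]_L + 2·[D]_L + [φ]_L + [ω]_L + [τ]_L = (-1) + 2·(1) + (-2) + (0) + (0) = -1
  T: [ϕ]_T + 2·[D]_T + [φ]_T + [ω]_T + [τ]_T = (-1) + 2·(0) + (-2) + (-1) + (1) = -3
Net dimensions [L⁻¹ T⁻³] ≠ [1] — not dimensionless.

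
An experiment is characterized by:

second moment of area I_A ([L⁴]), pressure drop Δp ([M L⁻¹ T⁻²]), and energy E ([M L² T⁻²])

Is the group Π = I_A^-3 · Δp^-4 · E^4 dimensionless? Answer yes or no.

Sum the exponent of each base dimension across the product:
  M: −3·[I_A]_M − 4·[Δp]_M + 4·[E]_M = −3·(0) − 4·(1) + 4·(1) = 0
  L: −3·[I_A]_L − 4·[Δp]_L + 4·[E]_L = −3·(4) − 4·(-1) + 4·(2) = 0
  T: −3·[I_A]_T − 4·[Δp]_T + 4·[E]_T = −3·(0) − 4·(-2) + 4·(-2) = 0
All base exponents vanish — dimensionless.

yes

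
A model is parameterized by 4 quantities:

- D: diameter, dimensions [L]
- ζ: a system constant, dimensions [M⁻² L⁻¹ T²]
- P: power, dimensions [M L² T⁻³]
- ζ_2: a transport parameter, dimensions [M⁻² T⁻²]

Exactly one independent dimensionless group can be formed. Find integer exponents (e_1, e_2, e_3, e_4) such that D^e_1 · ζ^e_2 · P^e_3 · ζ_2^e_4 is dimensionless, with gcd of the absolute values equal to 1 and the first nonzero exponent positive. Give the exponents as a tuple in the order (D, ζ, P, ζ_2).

(2, -2, -2, 1)

M: e_1·(0) + e_2·(-2) + e_3·(1) + e_4·(-2) = 0
L: e_1·(1) + e_2·(-1) + e_3·(2) + e_4·(0) = 0
T: e_1·(0) + e_2·(2) + e_3·(-3) + e_4·(-2) = 0
Solving this homogeneous linear system for the smallest-integer solution (first nonzero entry positive) gives (2, -2, -2, 1).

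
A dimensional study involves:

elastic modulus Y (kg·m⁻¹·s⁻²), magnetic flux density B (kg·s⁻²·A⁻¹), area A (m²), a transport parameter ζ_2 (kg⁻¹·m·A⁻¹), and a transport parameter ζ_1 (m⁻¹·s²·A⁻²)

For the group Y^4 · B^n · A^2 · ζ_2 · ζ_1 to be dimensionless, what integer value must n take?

Balance the M exponent: (1)·n from B, plus 4·(1) + 2·(0) + (-1) + (0) = 3 from the rest, must sum to zero.
n + 3 = 0, so n = -3.

-3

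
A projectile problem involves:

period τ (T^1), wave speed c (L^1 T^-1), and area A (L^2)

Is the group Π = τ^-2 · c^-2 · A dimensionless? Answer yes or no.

yes

Sum the exponent of each base dimension across the product:
  M: −2·[τ]_M − 2·[c]_M + [A]_M = −2·(0) − 2·(0) + (0) = 0
  L: −2·[τ]_L − 2·[c]_L + [A]_L = −2·(0) − 2·(1) + (2) = 0
  T: −2·[τ]_T − 2·[c]_T + [A]_T = −2·(1) − 2·(-1) + (0) = 0
All base exponents vanish — dimensionless.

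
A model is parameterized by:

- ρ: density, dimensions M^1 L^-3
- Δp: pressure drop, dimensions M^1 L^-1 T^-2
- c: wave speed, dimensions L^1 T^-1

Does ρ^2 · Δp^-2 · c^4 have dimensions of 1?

Sum the exponent of each base dimension across the product:
  M: 2·[ρ]_M − 2·[Δp]_M + 4·[c]_M = 2·(1) − 2·(1) + 4·(0) = 0
  L: 2·[ρ]_L − 2·[Δp]_L + 4·[c]_L = 2·(-3) − 2·(-1) + 4·(1) = 0
  T: 2·[ρ]_T − 2·[Δp]_T + 4·[c]_T = 2·(0) − 2·(-2) + 4·(-1) = 0
  I: 2·[ρ]_I − 2·[Δp]_I + 4·[c]_I = 2·(0) − 2·(0) + 4·(0) = 0
All base exponents vanish — dimensionless.

yes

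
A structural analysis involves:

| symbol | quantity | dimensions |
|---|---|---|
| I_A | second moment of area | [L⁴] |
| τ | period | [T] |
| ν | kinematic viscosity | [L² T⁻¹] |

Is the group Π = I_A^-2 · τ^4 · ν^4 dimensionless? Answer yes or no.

yes

Sum the exponent of each base dimension across the product:
  M: −2·[I_A]_M + 4·[τ]_M + 4·[ν]_M = −2·(0) + 4·(0) + 4·(0) = 0
  L: −2·[I_A]_L + 4·[τ]_L + 4·[ν]_L = −2·(4) + 4·(0) + 4·(2) = 0
  T: −2·[I_A]_T + 4·[τ]_T + 4·[ν]_T = −2·(0) + 4·(1) + 4·(-1) = 0
All base exponents vanish — dimensionless.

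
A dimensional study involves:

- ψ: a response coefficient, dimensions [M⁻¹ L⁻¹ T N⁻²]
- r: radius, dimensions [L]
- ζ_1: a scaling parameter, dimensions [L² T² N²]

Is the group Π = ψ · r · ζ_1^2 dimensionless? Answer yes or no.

Sum the exponent of each base dimension across the product:
  M: [ψ]_M + [r]_M + 2·[ζ_1]_M = (-1) + (0) + 2·(0) = -1
  L: [ψ]_L + [r]_L + 2·[ζ_1]_L = (-1) + (1) + 2·(2) = 4
  T: [ψ]_T + [r]_T + 2·[ζ_1]_T = (1) + (0) + 2·(2) = 5
  N: [ψ]_N + [r]_N + 2·[ζ_1]_N = (-2) + (0) + 2·(2) = 2
Net dimensions [M⁻¹ L⁴ T⁵ N²] ≠ [1] — not dimensionless.

no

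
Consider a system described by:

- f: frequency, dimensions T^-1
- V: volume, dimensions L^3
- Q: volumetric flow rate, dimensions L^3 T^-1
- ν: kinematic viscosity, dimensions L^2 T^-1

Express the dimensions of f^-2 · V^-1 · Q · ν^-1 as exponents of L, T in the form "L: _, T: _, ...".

L: -2, T: 2

Collect each base-dimension exponent across the product:
  L: −2·(0) − (3) + (3) − (2) = -2
  T: −2·(-1) − (0) + (-1) − (-1) = 2
So the dimensions are [L⁻² T²].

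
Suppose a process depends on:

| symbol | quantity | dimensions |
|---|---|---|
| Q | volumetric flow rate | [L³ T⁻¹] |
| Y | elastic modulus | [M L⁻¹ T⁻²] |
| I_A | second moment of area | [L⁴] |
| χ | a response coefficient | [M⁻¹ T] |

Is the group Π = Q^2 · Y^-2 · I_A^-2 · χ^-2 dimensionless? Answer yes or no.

yes

Sum the exponent of each base dimension across the product:
  M: 2·[Q]_M − 2·[Y]_M − 2·[I_A]_M − 2·[χ]_M = 2·(0) − 2·(1) − 2·(0) − 2·(-1) = 0
  L: 2·[Q]_L − 2·[Y]_L − 2·[I_A]_L − 2·[χ]_L = 2·(3) − 2·(-1) − 2·(4) − 2·(0) = 0
  T: 2·[Q]_T − 2·[Y]_T − 2·[I_A]_T − 2·[χ]_T = 2·(-1) − 2·(-2) − 2·(0) − 2·(1) = 0
All base exponents vanish — dimensionless.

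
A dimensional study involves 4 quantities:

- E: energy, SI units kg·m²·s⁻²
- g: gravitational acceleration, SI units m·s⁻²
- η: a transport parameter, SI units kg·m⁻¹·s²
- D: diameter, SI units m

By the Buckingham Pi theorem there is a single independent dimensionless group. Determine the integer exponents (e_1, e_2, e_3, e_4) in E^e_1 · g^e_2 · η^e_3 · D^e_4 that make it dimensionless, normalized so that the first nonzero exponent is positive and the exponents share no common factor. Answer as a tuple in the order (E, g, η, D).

M: e_1·(1) + e_2·(0) + e_3·(1) + e_4·(0) = 0
L: e_1·(2) + e_2·(1) + e_3·(-1) + e_4·(1) = 0
T: e_1·(-2) + e_2·(-2) + e_3·(2) + e_4·(0) = 0
Solving this homogeneous linear system for the smallest-integer solution (first nonzero entry positive) gives (1, -2, -1, -1).

(1, -2, -1, -1)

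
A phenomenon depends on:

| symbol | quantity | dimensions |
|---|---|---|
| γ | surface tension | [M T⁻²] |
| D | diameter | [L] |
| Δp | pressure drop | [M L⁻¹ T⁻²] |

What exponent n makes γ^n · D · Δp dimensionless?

Balance the M exponent: (1)·n from γ, plus (0) + (1) = 1 from the rest, must sum to zero.
n + 1 = 0, so n = -1.

-1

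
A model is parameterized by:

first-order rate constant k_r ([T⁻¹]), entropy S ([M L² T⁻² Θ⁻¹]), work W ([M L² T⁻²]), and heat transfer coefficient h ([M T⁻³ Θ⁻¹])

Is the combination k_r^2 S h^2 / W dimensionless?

no

Sum the exponent of each base dimension across the product:
  M: 2·[k_r]_M + [S]_M − [W]_M + 2·[h]_M = 2·(0) + (1) − (1) + 2·(1) = 2
  L: 2·[k_r]_L + [S]_L − [W]_L + 2·[h]_L = 2·(0) + (2) − (2) + 2·(0) = 0
  T: 2·[k_r]_T + [S]_T − [W]_T + 2·[h]_T = 2·(-1) + (-2) − (-2) + 2·(-3) = -8
  Θ: 2·[k_r]_Θ + [S]_Θ − [W]_Θ + 2·[h]_Θ = 2·(0) + (-1) − (0) + 2·(-1) = -3
Net dimensions [M² T⁻⁸ Θ⁻³] ≠ [1] — not dimensionless.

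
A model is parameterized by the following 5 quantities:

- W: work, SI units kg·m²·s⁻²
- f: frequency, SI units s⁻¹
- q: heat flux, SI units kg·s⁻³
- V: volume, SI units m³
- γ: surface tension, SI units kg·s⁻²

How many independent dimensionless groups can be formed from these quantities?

2

There are 5 variables and 3 base dimensions (M, L, T).
The dimension matrix has rank 3.
Independent dimensionless groups: 5 − 3 = 2.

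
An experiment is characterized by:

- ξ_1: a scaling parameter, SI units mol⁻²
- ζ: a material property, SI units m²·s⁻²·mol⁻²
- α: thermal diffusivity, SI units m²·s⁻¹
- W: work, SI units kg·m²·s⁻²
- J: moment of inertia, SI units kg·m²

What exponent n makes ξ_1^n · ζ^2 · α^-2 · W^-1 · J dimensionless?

Balance the N exponent: (-2)·n from ξ_1, plus 2·(-2) − 2·(0) − (0) + (0) = -4 from the rest, must sum to zero.
-2n − 4 = 0, so n = -2.

-2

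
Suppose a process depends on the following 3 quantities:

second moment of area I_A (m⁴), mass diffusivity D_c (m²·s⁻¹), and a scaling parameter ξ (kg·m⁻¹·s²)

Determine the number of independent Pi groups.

0

There are 3 variables and 3 base dimensions (M, L, T).
The dimension matrix has rank 3.
Independent dimensionless groups: 3 − 3 = 0.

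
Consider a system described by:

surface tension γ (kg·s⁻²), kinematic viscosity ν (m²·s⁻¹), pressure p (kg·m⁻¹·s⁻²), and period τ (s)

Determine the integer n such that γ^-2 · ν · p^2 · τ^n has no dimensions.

1

Balance the T exponent: (1)·n from τ, plus −2·(-2) + (-1) + 2·(-2) = -1 from the rest, must sum to zero.
n − 1 = 0, so n = 1.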